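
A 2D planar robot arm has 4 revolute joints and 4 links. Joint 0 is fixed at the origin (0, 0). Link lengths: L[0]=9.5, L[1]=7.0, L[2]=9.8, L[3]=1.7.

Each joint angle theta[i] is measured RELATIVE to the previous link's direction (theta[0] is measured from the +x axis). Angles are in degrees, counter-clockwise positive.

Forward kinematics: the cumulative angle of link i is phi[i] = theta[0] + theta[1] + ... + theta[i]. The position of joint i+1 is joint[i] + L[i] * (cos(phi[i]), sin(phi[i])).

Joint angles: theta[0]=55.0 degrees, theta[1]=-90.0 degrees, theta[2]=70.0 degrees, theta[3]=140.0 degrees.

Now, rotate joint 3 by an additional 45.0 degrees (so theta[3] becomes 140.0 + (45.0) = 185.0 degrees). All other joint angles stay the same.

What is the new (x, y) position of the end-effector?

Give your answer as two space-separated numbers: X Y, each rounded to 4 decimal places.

joint[0] = (0.0000, 0.0000)  (base)
link 0: phi[0] = 55 = 55 deg
  cos(55 deg) = 0.5736, sin(55 deg) = 0.8192
  joint[1] = (0.0000, 0.0000) + 9.5 * (0.5736, 0.8192) = (0.0000 + 5.4490, 0.0000 + 7.7819) = (5.4490, 7.7819)
link 1: phi[1] = 55 + -90 = -35 deg
  cos(-35 deg) = 0.8192, sin(-35 deg) = -0.5736
  joint[2] = (5.4490, 7.7819) + 7 * (0.8192, -0.5736) = (5.4490 + 5.7341, 7.7819 + -4.0150) = (11.1830, 3.7669)
link 2: phi[2] = 55 + -90 + 70 = 35 deg
  cos(35 deg) = 0.8192, sin(35 deg) = 0.5736
  joint[3] = (11.1830, 3.7669) + 9.8 * (0.8192, 0.5736) = (11.1830 + 8.0277, 3.7669 + 5.6210) = (19.2107, 9.3880)
link 3: phi[3] = 55 + -90 + 70 + 185 = 220 deg
  cos(220 deg) = -0.7660, sin(220 deg) = -0.6428
  joint[4] = (19.2107, 9.3880) + 1.7 * (-0.7660, -0.6428) = (19.2107 + -1.3023, 9.3880 + -1.0927) = (17.9085, 8.2952)
End effector: (17.9085, 8.2952)

Answer: 17.9085 8.2952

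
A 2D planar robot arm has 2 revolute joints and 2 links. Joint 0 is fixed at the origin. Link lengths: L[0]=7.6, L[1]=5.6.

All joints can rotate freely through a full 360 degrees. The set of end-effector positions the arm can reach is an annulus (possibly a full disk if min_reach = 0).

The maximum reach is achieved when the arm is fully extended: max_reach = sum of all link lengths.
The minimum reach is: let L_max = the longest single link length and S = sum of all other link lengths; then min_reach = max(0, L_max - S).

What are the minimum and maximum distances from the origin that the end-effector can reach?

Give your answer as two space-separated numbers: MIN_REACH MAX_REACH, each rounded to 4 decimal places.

Answer: 2.0000 13.2000

Derivation:
Link lengths: [7.6, 5.6]
max_reach = 7.6 + 5.6 = 13.2
L_max = max([7.6, 5.6]) = 7.6
S (sum of others) = 13.2 - 7.6 = 5.6
min_reach = max(0, 7.6 - 5.6) = max(0, 2) = 2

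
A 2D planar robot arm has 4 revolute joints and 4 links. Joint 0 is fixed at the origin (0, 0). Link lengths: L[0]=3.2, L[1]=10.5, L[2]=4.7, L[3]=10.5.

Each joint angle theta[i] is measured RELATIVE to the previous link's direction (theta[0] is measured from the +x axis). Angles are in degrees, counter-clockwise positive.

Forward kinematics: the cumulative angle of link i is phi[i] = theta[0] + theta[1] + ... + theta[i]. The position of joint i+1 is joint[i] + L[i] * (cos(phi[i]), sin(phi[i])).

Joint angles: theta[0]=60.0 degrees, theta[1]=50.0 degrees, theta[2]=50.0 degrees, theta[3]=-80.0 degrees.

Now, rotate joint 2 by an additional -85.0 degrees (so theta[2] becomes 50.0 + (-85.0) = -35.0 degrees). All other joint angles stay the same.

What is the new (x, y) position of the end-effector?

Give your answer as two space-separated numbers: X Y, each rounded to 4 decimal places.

joint[0] = (0.0000, 0.0000)  (base)
link 0: phi[0] = 60 = 60 deg
  cos(60 deg) = 0.5000, sin(60 deg) = 0.8660
  joint[1] = (0.0000, 0.0000) + 3.2 * (0.5000, 0.8660) = (0.0000 + 1.6000, 0.0000 + 2.7713) = (1.6000, 2.7713)
link 1: phi[1] = 60 + 50 = 110 deg
  cos(110 deg) = -0.3420, sin(110 deg) = 0.9397
  joint[2] = (1.6000, 2.7713) + 10.5 * (-0.3420, 0.9397) = (1.6000 + -3.5912, 2.7713 + 9.8668) = (-1.9912, 12.6381)
link 2: phi[2] = 60 + 50 + -35 = 75 deg
  cos(75 deg) = 0.2588, sin(75 deg) = 0.9659
  joint[3] = (-1.9912, 12.6381) + 4.7 * (0.2588, 0.9659) = (-1.9912 + 1.2164, 12.6381 + 4.5399) = (-0.7748, 17.1779)
link 3: phi[3] = 60 + 50 + -35 + -80 = -5 deg
  cos(-5 deg) = 0.9962, sin(-5 deg) = -0.0872
  joint[4] = (-0.7748, 17.1779) + 10.5 * (0.9962, -0.0872) = (-0.7748 + 10.4600, 17.1779 + -0.9151) = (9.6853, 16.2628)
End effector: (9.6853, 16.2628)

Answer: 9.6853 16.2628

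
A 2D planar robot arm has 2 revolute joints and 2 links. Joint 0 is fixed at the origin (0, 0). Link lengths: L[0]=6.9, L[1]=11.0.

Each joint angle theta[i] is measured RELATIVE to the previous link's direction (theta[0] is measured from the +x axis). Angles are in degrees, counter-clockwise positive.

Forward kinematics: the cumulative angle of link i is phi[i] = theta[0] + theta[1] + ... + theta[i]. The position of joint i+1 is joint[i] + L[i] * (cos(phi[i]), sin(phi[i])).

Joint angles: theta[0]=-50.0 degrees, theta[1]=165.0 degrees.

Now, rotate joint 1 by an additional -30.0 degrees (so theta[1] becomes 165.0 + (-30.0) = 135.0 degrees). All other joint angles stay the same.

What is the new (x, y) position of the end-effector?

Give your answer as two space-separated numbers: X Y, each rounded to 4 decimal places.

joint[0] = (0.0000, 0.0000)  (base)
link 0: phi[0] = -50 = -50 deg
  cos(-50 deg) = 0.6428, sin(-50 deg) = -0.7660
  joint[1] = (0.0000, 0.0000) + 6.9 * (0.6428, -0.7660) = (0.0000 + 4.4352, 0.0000 + -5.2857) = (4.4352, -5.2857)
link 1: phi[1] = -50 + 135 = 85 deg
  cos(85 deg) = 0.0872, sin(85 deg) = 0.9962
  joint[2] = (4.4352, -5.2857) + 11 * (0.0872, 0.9962) = (4.4352 + 0.9587, -5.2857 + 10.9581) = (5.3939, 5.6724)
End effector: (5.3939, 5.6724)

Answer: 5.3939 5.6724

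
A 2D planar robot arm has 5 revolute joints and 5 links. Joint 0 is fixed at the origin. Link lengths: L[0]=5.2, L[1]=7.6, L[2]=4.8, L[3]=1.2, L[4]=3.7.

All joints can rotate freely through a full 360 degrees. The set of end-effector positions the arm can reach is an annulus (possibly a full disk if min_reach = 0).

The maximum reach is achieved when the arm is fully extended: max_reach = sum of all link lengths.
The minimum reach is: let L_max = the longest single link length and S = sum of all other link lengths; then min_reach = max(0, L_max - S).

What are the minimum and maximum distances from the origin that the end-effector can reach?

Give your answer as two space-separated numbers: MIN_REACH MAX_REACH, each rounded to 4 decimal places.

Link lengths: [5.2, 7.6, 4.8, 1.2, 3.7]
max_reach = 5.2 + 7.6 + 4.8 + 1.2 + 3.7 = 22.5
L_max = max([5.2, 7.6, 4.8, 1.2, 3.7]) = 7.6
S (sum of others) = 22.5 - 7.6 = 14.9
min_reach = max(0, 7.6 - 14.9) = max(0, -7.3) = 0

Answer: 0.0000 22.5000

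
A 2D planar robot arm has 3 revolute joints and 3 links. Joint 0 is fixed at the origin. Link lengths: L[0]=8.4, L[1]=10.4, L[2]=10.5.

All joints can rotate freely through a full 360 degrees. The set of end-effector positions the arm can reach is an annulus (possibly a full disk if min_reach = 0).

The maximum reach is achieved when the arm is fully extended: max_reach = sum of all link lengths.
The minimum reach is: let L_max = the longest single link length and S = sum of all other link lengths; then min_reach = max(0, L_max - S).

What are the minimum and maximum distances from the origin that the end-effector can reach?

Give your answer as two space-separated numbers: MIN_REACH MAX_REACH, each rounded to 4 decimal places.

Link lengths: [8.4, 10.4, 10.5]
max_reach = 8.4 + 10.4 + 10.5 = 29.3
L_max = max([8.4, 10.4, 10.5]) = 10.5
S (sum of others) = 29.3 - 10.5 = 18.8
min_reach = max(0, 10.5 - 18.8) = max(0, -8.3) = 0

Answer: 0.0000 29.3000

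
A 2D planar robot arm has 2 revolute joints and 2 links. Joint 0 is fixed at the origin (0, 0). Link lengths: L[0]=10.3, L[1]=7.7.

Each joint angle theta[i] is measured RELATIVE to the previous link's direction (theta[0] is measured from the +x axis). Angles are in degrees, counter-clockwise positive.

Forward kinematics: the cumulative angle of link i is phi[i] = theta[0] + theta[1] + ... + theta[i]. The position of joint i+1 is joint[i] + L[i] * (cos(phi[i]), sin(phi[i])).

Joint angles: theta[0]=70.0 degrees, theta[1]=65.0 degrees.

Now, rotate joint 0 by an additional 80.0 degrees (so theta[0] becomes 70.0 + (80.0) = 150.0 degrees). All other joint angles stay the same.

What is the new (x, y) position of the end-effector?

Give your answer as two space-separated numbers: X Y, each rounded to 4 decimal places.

joint[0] = (0.0000, 0.0000)  (base)
link 0: phi[0] = 150 = 150 deg
  cos(150 deg) = -0.8660, sin(150 deg) = 0.5000
  joint[1] = (0.0000, 0.0000) + 10.3 * (-0.8660, 0.5000) = (0.0000 + -8.9201, 0.0000 + 5.1500) = (-8.9201, 5.1500)
link 1: phi[1] = 150 + 65 = 215 deg
  cos(215 deg) = -0.8192, sin(215 deg) = -0.5736
  joint[2] = (-8.9201, 5.1500) + 7.7 * (-0.8192, -0.5736) = (-8.9201 + -6.3075, 5.1500 + -4.4165) = (-15.2275, 0.7335)
End effector: (-15.2275, 0.7335)

Answer: -15.2275 0.7335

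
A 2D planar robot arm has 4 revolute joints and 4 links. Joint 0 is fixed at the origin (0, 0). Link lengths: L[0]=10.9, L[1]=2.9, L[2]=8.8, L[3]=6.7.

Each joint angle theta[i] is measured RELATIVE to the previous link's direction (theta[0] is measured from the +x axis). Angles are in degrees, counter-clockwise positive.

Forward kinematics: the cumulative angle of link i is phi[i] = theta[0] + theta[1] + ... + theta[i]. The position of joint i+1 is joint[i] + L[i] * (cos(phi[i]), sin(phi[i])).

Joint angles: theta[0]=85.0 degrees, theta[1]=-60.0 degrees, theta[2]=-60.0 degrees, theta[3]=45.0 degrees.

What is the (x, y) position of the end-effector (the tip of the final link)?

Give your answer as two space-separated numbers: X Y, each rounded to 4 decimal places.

Answer: 17.3850 8.2001

Derivation:
joint[0] = (0.0000, 0.0000)  (base)
link 0: phi[0] = 85 = 85 deg
  cos(85 deg) = 0.0872, sin(85 deg) = 0.9962
  joint[1] = (0.0000, 0.0000) + 10.9 * (0.0872, 0.9962) = (0.0000 + 0.9500, 0.0000 + 10.8585) = (0.9500, 10.8585)
link 1: phi[1] = 85 + -60 = 25 deg
  cos(25 deg) = 0.9063, sin(25 deg) = 0.4226
  joint[2] = (0.9500, 10.8585) + 2.9 * (0.9063, 0.4226) = (0.9500 + 2.6283, 10.8585 + 1.2256) = (3.5783, 12.0841)
link 2: phi[2] = 85 + -60 + -60 = -35 deg
  cos(-35 deg) = 0.8192, sin(-35 deg) = -0.5736
  joint[3] = (3.5783, 12.0841) + 8.8 * (0.8192, -0.5736) = (3.5783 + 7.2085, 12.0841 + -5.0475) = (10.7868, 7.0366)
link 3: phi[3] = 85 + -60 + -60 + 45 = 10 deg
  cos(10 deg) = 0.9848, sin(10 deg) = 0.1736
  joint[4] = (10.7868, 7.0366) + 6.7 * (0.9848, 0.1736) = (10.7868 + 6.5982, 7.0366 + 1.1634) = (17.3850, 8.2001)
End effector: (17.3850, 8.2001)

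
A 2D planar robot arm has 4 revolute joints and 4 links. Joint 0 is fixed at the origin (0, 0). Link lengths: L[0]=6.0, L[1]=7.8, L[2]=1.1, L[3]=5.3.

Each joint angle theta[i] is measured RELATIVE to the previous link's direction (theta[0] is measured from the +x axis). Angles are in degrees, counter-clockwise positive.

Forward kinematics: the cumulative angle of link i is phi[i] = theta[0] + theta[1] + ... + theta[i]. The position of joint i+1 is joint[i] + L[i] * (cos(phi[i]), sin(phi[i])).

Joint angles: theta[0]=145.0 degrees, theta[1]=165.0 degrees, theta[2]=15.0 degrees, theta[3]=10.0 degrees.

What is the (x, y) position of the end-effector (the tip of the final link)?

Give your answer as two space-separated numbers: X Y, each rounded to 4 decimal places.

Answer: 5.8033 -5.4045

Derivation:
joint[0] = (0.0000, 0.0000)  (base)
link 0: phi[0] = 145 = 145 deg
  cos(145 deg) = -0.8192, sin(145 deg) = 0.5736
  joint[1] = (0.0000, 0.0000) + 6 * (-0.8192, 0.5736) = (0.0000 + -4.9149, 0.0000 + 3.4415) = (-4.9149, 3.4415)
link 1: phi[1] = 145 + 165 = 310 deg
  cos(310 deg) = 0.6428, sin(310 deg) = -0.7660
  joint[2] = (-4.9149, 3.4415) + 7.8 * (0.6428, -0.7660) = (-4.9149 + 5.0137, 3.4415 + -5.9751) = (0.0988, -2.5337)
link 2: phi[2] = 145 + 165 + 15 = 325 deg
  cos(325 deg) = 0.8192, sin(325 deg) = -0.5736
  joint[3] = (0.0988, -2.5337) + 1.1 * (0.8192, -0.5736) = (0.0988 + 0.9011, -2.5337 + -0.6309) = (0.9999, -3.1646)
link 3: phi[3] = 145 + 165 + 15 + 10 = 335 deg
  cos(335 deg) = 0.9063, sin(335 deg) = -0.4226
  joint[4] = (0.9999, -3.1646) + 5.3 * (0.9063, -0.4226) = (0.9999 + 4.8034, -3.1646 + -2.2399) = (5.8033, -5.4045)
End effector: (5.8033, -5.4045)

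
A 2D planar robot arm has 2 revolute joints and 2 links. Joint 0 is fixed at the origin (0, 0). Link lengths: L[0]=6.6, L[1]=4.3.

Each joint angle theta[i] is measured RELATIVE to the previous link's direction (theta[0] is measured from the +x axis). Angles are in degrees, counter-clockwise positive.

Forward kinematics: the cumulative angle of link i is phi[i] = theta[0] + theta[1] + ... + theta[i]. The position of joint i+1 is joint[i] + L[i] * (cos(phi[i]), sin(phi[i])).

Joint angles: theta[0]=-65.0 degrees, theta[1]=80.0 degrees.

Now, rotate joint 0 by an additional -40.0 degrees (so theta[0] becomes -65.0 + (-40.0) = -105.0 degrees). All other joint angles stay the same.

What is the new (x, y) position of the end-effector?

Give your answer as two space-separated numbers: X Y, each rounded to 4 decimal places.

joint[0] = (0.0000, 0.0000)  (base)
link 0: phi[0] = -105 = -105 deg
  cos(-105 deg) = -0.2588, sin(-105 deg) = -0.9659
  joint[1] = (0.0000, 0.0000) + 6.6 * (-0.2588, -0.9659) = (0.0000 + -1.7082, 0.0000 + -6.3751) = (-1.7082, -6.3751)
link 1: phi[1] = -105 + 80 = -25 deg
  cos(-25 deg) = 0.9063, sin(-25 deg) = -0.4226
  joint[2] = (-1.7082, -6.3751) + 4.3 * (0.9063, -0.4226) = (-1.7082 + 3.8971, -6.3751 + -1.8173) = (2.1889, -8.1924)
End effector: (2.1889, -8.1924)

Answer: 2.1889 -8.1924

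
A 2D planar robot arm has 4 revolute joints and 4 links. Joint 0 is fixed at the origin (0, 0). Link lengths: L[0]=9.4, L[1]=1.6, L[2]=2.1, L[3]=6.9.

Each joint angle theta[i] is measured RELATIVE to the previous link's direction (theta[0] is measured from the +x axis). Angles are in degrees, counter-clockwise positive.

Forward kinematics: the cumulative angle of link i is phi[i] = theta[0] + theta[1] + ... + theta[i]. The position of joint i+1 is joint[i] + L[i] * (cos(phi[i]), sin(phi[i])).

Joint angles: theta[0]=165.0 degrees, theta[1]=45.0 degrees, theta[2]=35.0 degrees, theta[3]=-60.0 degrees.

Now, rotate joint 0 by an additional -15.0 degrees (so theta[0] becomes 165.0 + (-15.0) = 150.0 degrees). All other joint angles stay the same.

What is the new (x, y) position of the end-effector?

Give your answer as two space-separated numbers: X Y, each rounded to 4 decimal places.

joint[0] = (0.0000, 0.0000)  (base)
link 0: phi[0] = 150 = 150 deg
  cos(150 deg) = -0.8660, sin(150 deg) = 0.5000
  joint[1] = (0.0000, 0.0000) + 9.4 * (-0.8660, 0.5000) = (0.0000 + -8.1406, 0.0000 + 4.7000) = (-8.1406, 4.7000)
link 1: phi[1] = 150 + 45 = 195 deg
  cos(195 deg) = -0.9659, sin(195 deg) = -0.2588
  joint[2] = (-8.1406, 4.7000) + 1.6 * (-0.9659, -0.2588) = (-8.1406 + -1.5455, 4.7000 + -0.4141) = (-9.6861, 4.2859)
link 2: phi[2] = 150 + 45 + 35 = 230 deg
  cos(230 deg) = -0.6428, sin(230 deg) = -0.7660
  joint[3] = (-9.6861, 4.2859) + 2.1 * (-0.6428, -0.7660) = (-9.6861 + -1.3499, 4.2859 + -1.6087) = (-11.0360, 2.6772)
link 3: phi[3] = 150 + 45 + 35 + -60 = 170 deg
  cos(170 deg) = -0.9848, sin(170 deg) = 0.1736
  joint[4] = (-11.0360, 2.6772) + 6.9 * (-0.9848, 0.1736) = (-11.0360 + -6.7952, 2.6772 + 1.1982) = (-17.8311, 3.8754)
End effector: (-17.8311, 3.8754)

Answer: -17.8311 3.8754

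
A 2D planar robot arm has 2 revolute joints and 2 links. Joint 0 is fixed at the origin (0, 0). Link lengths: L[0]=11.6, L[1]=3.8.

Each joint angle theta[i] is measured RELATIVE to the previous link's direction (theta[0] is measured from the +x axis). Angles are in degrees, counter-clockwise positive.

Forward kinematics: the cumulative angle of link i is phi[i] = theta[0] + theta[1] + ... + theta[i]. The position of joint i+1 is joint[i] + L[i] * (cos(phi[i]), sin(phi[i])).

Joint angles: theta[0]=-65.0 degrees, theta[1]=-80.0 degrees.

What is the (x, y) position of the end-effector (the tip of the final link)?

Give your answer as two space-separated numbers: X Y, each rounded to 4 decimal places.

Answer: 1.7896 -12.6928

Derivation:
joint[0] = (0.0000, 0.0000)  (base)
link 0: phi[0] = -65 = -65 deg
  cos(-65 deg) = 0.4226, sin(-65 deg) = -0.9063
  joint[1] = (0.0000, 0.0000) + 11.6 * (0.4226, -0.9063) = (0.0000 + 4.9024, 0.0000 + -10.5132) = (4.9024, -10.5132)
link 1: phi[1] = -65 + -80 = -145 deg
  cos(-145 deg) = -0.8192, sin(-145 deg) = -0.5736
  joint[2] = (4.9024, -10.5132) + 3.8 * (-0.8192, -0.5736) = (4.9024 + -3.1128, -10.5132 + -2.1796) = (1.7896, -12.6928)
End effector: (1.7896, -12.6928)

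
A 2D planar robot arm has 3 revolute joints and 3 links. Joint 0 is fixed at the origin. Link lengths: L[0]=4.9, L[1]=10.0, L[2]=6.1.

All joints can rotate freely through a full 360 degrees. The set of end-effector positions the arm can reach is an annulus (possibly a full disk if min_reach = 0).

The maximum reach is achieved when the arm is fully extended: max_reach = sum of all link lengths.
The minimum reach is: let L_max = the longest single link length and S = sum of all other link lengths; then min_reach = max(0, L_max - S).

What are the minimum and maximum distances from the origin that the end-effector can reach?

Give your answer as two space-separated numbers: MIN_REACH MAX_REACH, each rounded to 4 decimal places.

Answer: 0.0000 21.0000

Derivation:
Link lengths: [4.9, 10.0, 6.1]
max_reach = 4.9 + 10 + 6.1 = 21
L_max = max([4.9, 10.0, 6.1]) = 10
S (sum of others) = 21 - 10 = 11
min_reach = max(0, 10 - 11) = max(0, -1) = 0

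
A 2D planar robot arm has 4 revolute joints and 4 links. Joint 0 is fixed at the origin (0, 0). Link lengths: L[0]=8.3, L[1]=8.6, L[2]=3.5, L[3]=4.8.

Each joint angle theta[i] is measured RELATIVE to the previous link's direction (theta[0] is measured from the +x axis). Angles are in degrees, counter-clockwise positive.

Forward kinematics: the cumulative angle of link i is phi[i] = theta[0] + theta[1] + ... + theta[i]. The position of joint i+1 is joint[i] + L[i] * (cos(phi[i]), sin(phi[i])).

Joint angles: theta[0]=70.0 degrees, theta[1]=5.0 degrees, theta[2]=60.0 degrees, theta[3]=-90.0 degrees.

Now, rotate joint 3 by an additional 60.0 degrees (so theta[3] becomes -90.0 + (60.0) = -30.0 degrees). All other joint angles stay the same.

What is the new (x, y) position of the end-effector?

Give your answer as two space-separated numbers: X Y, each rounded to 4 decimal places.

joint[0] = (0.0000, 0.0000)  (base)
link 0: phi[0] = 70 = 70 deg
  cos(70 deg) = 0.3420, sin(70 deg) = 0.9397
  joint[1] = (0.0000, 0.0000) + 8.3 * (0.3420, 0.9397) = (0.0000 + 2.8388, 0.0000 + 7.7994) = (2.8388, 7.7994)
link 1: phi[1] = 70 + 5 = 75 deg
  cos(75 deg) = 0.2588, sin(75 deg) = 0.9659
  joint[2] = (2.8388, 7.7994) + 8.6 * (0.2588, 0.9659) = (2.8388 + 2.2258, 7.7994 + 8.3070) = (5.0646, 16.1064)
link 2: phi[2] = 70 + 5 + 60 = 135 deg
  cos(135 deg) = -0.7071, sin(135 deg) = 0.7071
  joint[3] = (5.0646, 16.1064) + 3.5 * (-0.7071, 0.7071) = (5.0646 + -2.4749, 16.1064 + 2.4749) = (2.5897, 18.5813)
link 3: phi[3] = 70 + 5 + 60 + -30 = 105 deg
  cos(105 deg) = -0.2588, sin(105 deg) = 0.9659
  joint[4] = (2.5897, 18.5813) + 4.8 * (-0.2588, 0.9659) = (2.5897 + -1.2423, 18.5813 + 4.6364) = (1.3474, 23.2177)
End effector: (1.3474, 23.2177)

Answer: 1.3474 23.2177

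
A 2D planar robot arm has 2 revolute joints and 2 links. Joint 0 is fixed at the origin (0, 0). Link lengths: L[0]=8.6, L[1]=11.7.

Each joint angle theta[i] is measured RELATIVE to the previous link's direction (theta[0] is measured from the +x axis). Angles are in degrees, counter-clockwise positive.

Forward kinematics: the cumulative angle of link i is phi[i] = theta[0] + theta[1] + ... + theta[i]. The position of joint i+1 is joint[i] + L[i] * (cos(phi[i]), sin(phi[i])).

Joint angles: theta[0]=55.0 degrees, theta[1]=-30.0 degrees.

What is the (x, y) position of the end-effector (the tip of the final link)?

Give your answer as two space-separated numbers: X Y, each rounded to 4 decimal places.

joint[0] = (0.0000, 0.0000)  (base)
link 0: phi[0] = 55 = 55 deg
  cos(55 deg) = 0.5736, sin(55 deg) = 0.8192
  joint[1] = (0.0000, 0.0000) + 8.6 * (0.5736, 0.8192) = (0.0000 + 4.9328, 0.0000 + 7.0447) = (4.9328, 7.0447)
link 1: phi[1] = 55 + -30 = 25 deg
  cos(25 deg) = 0.9063, sin(25 deg) = 0.4226
  joint[2] = (4.9328, 7.0447) + 11.7 * (0.9063, 0.4226) = (4.9328 + 10.6038, 7.0447 + 4.9446) = (15.5366, 11.9893)
End effector: (15.5366, 11.9893)

Answer: 15.5366 11.9893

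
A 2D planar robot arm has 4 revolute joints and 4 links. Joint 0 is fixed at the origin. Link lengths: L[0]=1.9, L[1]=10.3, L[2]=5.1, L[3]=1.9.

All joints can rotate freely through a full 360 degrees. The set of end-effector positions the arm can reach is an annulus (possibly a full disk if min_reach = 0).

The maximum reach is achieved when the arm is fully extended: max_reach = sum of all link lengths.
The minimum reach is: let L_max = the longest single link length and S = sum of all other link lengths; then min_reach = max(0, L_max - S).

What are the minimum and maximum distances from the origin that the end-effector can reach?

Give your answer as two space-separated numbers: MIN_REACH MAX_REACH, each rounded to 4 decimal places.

Answer: 1.4000 19.2000

Derivation:
Link lengths: [1.9, 10.3, 5.1, 1.9]
max_reach = 1.9 + 10.3 + 5.1 + 1.9 = 19.2
L_max = max([1.9, 10.3, 5.1, 1.9]) = 10.3
S (sum of others) = 19.2 - 10.3 = 8.9
min_reach = max(0, 10.3 - 8.9) = max(0, 1.4) = 1.4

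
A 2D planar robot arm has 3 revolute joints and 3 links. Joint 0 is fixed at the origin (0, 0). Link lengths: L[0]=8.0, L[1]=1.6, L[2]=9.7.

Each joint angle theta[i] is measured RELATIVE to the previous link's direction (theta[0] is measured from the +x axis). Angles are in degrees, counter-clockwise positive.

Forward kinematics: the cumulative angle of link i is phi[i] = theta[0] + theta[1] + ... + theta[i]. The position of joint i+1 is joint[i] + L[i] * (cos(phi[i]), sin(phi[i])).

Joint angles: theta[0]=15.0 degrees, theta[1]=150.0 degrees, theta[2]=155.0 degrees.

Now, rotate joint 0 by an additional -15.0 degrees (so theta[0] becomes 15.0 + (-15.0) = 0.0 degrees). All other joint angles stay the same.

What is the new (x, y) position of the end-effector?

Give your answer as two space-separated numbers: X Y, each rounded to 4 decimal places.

Answer: 12.1781 -7.1458

Derivation:
joint[0] = (0.0000, 0.0000)  (base)
link 0: phi[0] = 0 = 0 deg
  cos(0 deg) = 1.0000, sin(0 deg) = 0.0000
  joint[1] = (0.0000, 0.0000) + 8 * (1.0000, 0.0000) = (0.0000 + 8.0000, 0.0000 + 0.0000) = (8.0000, 0.0000)
link 1: phi[1] = 0 + 150 = 150 deg
  cos(150 deg) = -0.8660, sin(150 deg) = 0.5000
  joint[2] = (8.0000, 0.0000) + 1.6 * (-0.8660, 0.5000) = (8.0000 + -1.3856, 0.0000 + 0.8000) = (6.6144, 0.8000)
link 2: phi[2] = 0 + 150 + 155 = 305 deg
  cos(305 deg) = 0.5736, sin(305 deg) = -0.8192
  joint[3] = (6.6144, 0.8000) + 9.7 * (0.5736, -0.8192) = (6.6144 + 5.5637, 0.8000 + -7.9458) = (12.1781, -7.1458)
End effector: (12.1781, -7.1458)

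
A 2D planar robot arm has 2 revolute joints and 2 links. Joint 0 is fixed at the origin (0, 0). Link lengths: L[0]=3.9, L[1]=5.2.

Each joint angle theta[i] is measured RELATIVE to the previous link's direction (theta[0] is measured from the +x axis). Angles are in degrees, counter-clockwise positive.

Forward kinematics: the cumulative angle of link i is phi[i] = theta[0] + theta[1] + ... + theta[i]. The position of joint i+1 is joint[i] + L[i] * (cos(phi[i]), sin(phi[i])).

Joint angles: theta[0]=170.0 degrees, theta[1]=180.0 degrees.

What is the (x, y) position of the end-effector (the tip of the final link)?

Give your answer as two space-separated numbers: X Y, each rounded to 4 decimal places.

Answer: 1.2803 -0.2257

Derivation:
joint[0] = (0.0000, 0.0000)  (base)
link 0: phi[0] = 170 = 170 deg
  cos(170 deg) = -0.9848, sin(170 deg) = 0.1736
  joint[1] = (0.0000, 0.0000) + 3.9 * (-0.9848, 0.1736) = (0.0000 + -3.8408, 0.0000 + 0.6772) = (-3.8408, 0.6772)
link 1: phi[1] = 170 + 180 = 350 deg
  cos(350 deg) = 0.9848, sin(350 deg) = -0.1736
  joint[2] = (-3.8408, 0.6772) + 5.2 * (0.9848, -0.1736) = (-3.8408 + 5.1210, 0.6772 + -0.9030) = (1.2803, -0.2257)
End effector: (1.2803, -0.2257)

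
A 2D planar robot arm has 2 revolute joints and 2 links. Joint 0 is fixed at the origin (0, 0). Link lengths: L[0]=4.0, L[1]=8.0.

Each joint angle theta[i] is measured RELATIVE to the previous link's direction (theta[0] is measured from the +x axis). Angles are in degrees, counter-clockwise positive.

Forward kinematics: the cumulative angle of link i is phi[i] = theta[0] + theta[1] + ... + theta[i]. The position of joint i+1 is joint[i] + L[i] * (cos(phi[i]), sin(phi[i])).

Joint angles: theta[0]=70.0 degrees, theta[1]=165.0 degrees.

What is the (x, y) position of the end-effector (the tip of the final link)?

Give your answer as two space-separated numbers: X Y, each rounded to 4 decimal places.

joint[0] = (0.0000, 0.0000)  (base)
link 0: phi[0] = 70 = 70 deg
  cos(70 deg) = 0.3420, sin(70 deg) = 0.9397
  joint[1] = (0.0000, 0.0000) + 4 * (0.3420, 0.9397) = (0.0000 + 1.3681, 0.0000 + 3.7588) = (1.3681, 3.7588)
link 1: phi[1] = 70 + 165 = 235 deg
  cos(235 deg) = -0.5736, sin(235 deg) = -0.8192
  joint[2] = (1.3681, 3.7588) + 8 * (-0.5736, -0.8192) = (1.3681 + -4.5886, 3.7588 + -6.5532) = (-3.2205, -2.7944)
End effector: (-3.2205, -2.7944)

Answer: -3.2205 -2.7944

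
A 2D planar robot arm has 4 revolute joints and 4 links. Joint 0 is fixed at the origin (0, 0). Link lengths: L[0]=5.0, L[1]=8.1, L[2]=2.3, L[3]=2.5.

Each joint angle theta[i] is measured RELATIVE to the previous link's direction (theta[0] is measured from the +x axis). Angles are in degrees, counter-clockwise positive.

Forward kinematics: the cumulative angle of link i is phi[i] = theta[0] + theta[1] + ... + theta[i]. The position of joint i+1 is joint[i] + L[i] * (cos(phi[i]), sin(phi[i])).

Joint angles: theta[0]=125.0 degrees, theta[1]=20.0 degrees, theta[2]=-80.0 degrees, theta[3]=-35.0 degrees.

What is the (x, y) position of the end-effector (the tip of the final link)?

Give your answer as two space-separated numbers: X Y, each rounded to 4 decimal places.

Answer: -6.3659 12.0762

Derivation:
joint[0] = (0.0000, 0.0000)  (base)
link 0: phi[0] = 125 = 125 deg
  cos(125 deg) = -0.5736, sin(125 deg) = 0.8192
  joint[1] = (0.0000, 0.0000) + 5 * (-0.5736, 0.8192) = (0.0000 + -2.8679, 0.0000 + 4.0958) = (-2.8679, 4.0958)
link 1: phi[1] = 125 + 20 = 145 deg
  cos(145 deg) = -0.8192, sin(145 deg) = 0.5736
  joint[2] = (-2.8679, 4.0958) + 8.1 * (-0.8192, 0.5736) = (-2.8679 + -6.6351, 4.0958 + 4.6460) = (-9.5030, 8.7417)
link 2: phi[2] = 125 + 20 + -80 = 65 deg
  cos(65 deg) = 0.4226, sin(65 deg) = 0.9063
  joint[3] = (-9.5030, 8.7417) + 2.3 * (0.4226, 0.9063) = (-9.5030 + 0.9720, 8.7417 + 2.0845) = (-8.5310, 10.8262)
link 3: phi[3] = 125 + 20 + -80 + -35 = 30 deg
  cos(30 deg) = 0.8660, sin(30 deg) = 0.5000
  joint[4] = (-8.5310, 10.8262) + 2.5 * (0.8660, 0.5000) = (-8.5310 + 2.1651, 10.8262 + 1.2500) = (-6.3659, 12.0762)
End effector: (-6.3659, 12.0762)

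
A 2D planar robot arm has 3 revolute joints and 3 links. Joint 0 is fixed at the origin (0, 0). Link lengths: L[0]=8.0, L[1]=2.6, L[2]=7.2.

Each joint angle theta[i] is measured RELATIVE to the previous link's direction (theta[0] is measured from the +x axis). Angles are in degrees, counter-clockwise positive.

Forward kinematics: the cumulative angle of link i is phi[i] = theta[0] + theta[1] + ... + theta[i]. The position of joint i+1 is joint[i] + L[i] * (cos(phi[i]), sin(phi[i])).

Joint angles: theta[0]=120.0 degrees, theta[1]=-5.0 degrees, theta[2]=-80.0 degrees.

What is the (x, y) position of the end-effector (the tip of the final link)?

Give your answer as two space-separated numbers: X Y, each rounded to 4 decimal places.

Answer: 0.7991 13.4144

Derivation:
joint[0] = (0.0000, 0.0000)  (base)
link 0: phi[0] = 120 = 120 deg
  cos(120 deg) = -0.5000, sin(120 deg) = 0.8660
  joint[1] = (0.0000, 0.0000) + 8 * (-0.5000, 0.8660) = (0.0000 + -4.0000, 0.0000 + 6.9282) = (-4.0000, 6.9282)
link 1: phi[1] = 120 + -5 = 115 deg
  cos(115 deg) = -0.4226, sin(115 deg) = 0.9063
  joint[2] = (-4.0000, 6.9282) + 2.6 * (-0.4226, 0.9063) = (-4.0000 + -1.0988, 6.9282 + 2.3564) = (-5.0988, 9.2846)
link 2: phi[2] = 120 + -5 + -80 = 35 deg
  cos(35 deg) = 0.8192, sin(35 deg) = 0.5736
  joint[3] = (-5.0988, 9.2846) + 7.2 * (0.8192, 0.5736) = (-5.0988 + 5.8979, 9.2846 + 4.1298) = (0.7991, 13.4144)
End effector: (0.7991, 13.4144)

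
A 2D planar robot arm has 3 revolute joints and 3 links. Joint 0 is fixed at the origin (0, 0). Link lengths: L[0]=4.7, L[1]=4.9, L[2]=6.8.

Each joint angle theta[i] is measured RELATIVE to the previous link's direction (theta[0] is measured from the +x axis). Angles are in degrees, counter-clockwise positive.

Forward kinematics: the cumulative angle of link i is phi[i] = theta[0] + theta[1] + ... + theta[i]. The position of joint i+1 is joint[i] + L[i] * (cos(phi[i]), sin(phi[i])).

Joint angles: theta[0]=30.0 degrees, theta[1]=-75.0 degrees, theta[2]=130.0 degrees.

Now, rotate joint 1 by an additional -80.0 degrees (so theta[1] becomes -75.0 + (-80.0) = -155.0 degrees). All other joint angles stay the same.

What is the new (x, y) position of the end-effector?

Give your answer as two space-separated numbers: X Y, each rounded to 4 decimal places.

joint[0] = (0.0000, 0.0000)  (base)
link 0: phi[0] = 30 = 30 deg
  cos(30 deg) = 0.8660, sin(30 deg) = 0.5000
  joint[1] = (0.0000, 0.0000) + 4.7 * (0.8660, 0.5000) = (0.0000 + 4.0703, 0.0000 + 2.3500) = (4.0703, 2.3500)
link 1: phi[1] = 30 + -155 = -125 deg
  cos(-125 deg) = -0.5736, sin(-125 deg) = -0.8192
  joint[2] = (4.0703, 2.3500) + 4.9 * (-0.5736, -0.8192) = (4.0703 + -2.8105, 2.3500 + -4.0138) = (1.2598, -1.6638)
link 2: phi[2] = 30 + -155 + 130 = 5 deg
  cos(5 deg) = 0.9962, sin(5 deg) = 0.0872
  joint[3] = (1.2598, -1.6638) + 6.8 * (0.9962, 0.0872) = (1.2598 + 6.7741, -1.6638 + 0.5927) = (8.0339, -1.0712)
End effector: (8.0339, -1.0712)

Answer: 8.0339 -1.0712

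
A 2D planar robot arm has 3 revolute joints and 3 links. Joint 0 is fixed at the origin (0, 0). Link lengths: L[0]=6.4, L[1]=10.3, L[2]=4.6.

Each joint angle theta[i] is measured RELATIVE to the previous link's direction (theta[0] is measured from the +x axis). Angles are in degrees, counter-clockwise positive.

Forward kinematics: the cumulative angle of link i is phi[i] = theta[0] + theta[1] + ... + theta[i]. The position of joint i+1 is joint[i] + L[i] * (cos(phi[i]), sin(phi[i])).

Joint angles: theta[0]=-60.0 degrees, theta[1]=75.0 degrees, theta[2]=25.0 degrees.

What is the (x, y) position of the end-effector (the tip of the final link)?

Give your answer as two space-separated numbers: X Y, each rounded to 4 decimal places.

joint[0] = (0.0000, 0.0000)  (base)
link 0: phi[0] = -60 = -60 deg
  cos(-60 deg) = 0.5000, sin(-60 deg) = -0.8660
  joint[1] = (0.0000, 0.0000) + 6.4 * (0.5000, -0.8660) = (0.0000 + 3.2000, 0.0000 + -5.5426) = (3.2000, -5.5426)
link 1: phi[1] = -60 + 75 = 15 deg
  cos(15 deg) = 0.9659, sin(15 deg) = 0.2588
  joint[2] = (3.2000, -5.5426) + 10.3 * (0.9659, 0.2588) = (3.2000 + 9.9490, -5.5426 + 2.6658) = (13.1490, -2.8767)
link 2: phi[2] = -60 + 75 + 25 = 40 deg
  cos(40 deg) = 0.7660, sin(40 deg) = 0.6428
  joint[3] = (13.1490, -2.8767) + 4.6 * (0.7660, 0.6428) = (13.1490 + 3.5238, -2.8767 + 2.9568) = (16.6728, 0.0801)
End effector: (16.6728, 0.0801)

Answer: 16.6728 0.0801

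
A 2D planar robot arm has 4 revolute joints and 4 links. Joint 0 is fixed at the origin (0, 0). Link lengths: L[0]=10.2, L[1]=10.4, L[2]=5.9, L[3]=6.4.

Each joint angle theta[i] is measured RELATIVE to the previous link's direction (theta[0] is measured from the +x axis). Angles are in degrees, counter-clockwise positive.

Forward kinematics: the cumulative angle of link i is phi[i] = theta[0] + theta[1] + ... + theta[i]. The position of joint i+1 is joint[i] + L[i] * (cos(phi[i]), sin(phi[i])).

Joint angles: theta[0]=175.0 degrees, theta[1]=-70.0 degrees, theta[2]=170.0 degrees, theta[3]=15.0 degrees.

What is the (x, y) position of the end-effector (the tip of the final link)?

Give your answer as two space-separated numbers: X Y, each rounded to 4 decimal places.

joint[0] = (0.0000, 0.0000)  (base)
link 0: phi[0] = 175 = 175 deg
  cos(175 deg) = -0.9962, sin(175 deg) = 0.0872
  joint[1] = (0.0000, 0.0000) + 10.2 * (-0.9962, 0.0872) = (0.0000 + -10.1612, 0.0000 + 0.8890) = (-10.1612, 0.8890)
link 1: phi[1] = 175 + -70 = 105 deg
  cos(105 deg) = -0.2588, sin(105 deg) = 0.9659
  joint[2] = (-10.1612, 0.8890) + 10.4 * (-0.2588, 0.9659) = (-10.1612 + -2.6917, 0.8890 + 10.0456) = (-12.8529, 10.9346)
link 2: phi[2] = 175 + -70 + 170 = 275 deg
  cos(275 deg) = 0.0872, sin(275 deg) = -0.9962
  joint[3] = (-12.8529, 10.9346) + 5.9 * (0.0872, -0.9962) = (-12.8529 + 0.5142, 10.9346 + -5.8775) = (-12.3387, 5.0571)
link 3: phi[3] = 175 + -70 + 170 + 15 = 290 deg
  cos(290 deg) = 0.3420, sin(290 deg) = -0.9397
  joint[4] = (-12.3387, 5.0571) + 6.4 * (0.3420, -0.9397) = (-12.3387 + 2.1889, 5.0571 + -6.0140) = (-10.1498, -0.9570)
End effector: (-10.1498, -0.9570)

Answer: -10.1498 -0.9570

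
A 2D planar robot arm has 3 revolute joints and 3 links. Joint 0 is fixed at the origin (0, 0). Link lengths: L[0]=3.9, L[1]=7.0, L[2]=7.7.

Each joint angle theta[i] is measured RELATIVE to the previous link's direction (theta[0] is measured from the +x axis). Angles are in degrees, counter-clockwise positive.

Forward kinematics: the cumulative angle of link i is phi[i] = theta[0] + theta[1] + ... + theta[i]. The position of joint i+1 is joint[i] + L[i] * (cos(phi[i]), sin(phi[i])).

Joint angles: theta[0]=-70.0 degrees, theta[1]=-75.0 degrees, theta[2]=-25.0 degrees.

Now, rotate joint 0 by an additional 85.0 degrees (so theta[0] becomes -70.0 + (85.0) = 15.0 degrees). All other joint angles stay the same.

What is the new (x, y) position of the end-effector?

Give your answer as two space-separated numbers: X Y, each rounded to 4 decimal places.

Answer: 7.9382 -12.7235

Derivation:
joint[0] = (0.0000, 0.0000)  (base)
link 0: phi[0] = 15 = 15 deg
  cos(15 deg) = 0.9659, sin(15 deg) = 0.2588
  joint[1] = (0.0000, 0.0000) + 3.9 * (0.9659, 0.2588) = (0.0000 + 3.7671, 0.0000 + 1.0094) = (3.7671, 1.0094)
link 1: phi[1] = 15 + -75 = -60 deg
  cos(-60 deg) = 0.5000, sin(-60 deg) = -0.8660
  joint[2] = (3.7671, 1.0094) + 7 * (0.5000, -0.8660) = (3.7671 + 3.5000, 1.0094 + -6.0622) = (7.2671, -5.0528)
link 2: phi[2] = 15 + -75 + -25 = -85 deg
  cos(-85 deg) = 0.0872, sin(-85 deg) = -0.9962
  joint[3] = (7.2671, -5.0528) + 7.7 * (0.0872, -0.9962) = (7.2671 + 0.6711, -5.0528 + -7.6707) = (7.9382, -12.7235)
End effector: (7.9382, -12.7235)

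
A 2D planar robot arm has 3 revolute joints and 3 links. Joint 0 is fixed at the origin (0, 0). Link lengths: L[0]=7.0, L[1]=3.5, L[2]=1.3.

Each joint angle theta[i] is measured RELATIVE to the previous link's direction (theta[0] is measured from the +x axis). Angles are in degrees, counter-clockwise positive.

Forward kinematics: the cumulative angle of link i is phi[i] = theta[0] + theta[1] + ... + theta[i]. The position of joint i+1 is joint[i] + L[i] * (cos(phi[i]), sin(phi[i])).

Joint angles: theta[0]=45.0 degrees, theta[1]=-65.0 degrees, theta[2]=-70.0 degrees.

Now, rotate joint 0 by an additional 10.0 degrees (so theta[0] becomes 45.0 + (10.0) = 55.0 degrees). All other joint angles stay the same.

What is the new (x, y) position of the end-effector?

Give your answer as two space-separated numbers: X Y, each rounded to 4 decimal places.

Answer: 7.6876 3.8460

Derivation:
joint[0] = (0.0000, 0.0000)  (base)
link 0: phi[0] = 55 = 55 deg
  cos(55 deg) = 0.5736, sin(55 deg) = 0.8192
  joint[1] = (0.0000, 0.0000) + 7 * (0.5736, 0.8192) = (0.0000 + 4.0150, 0.0000 + 5.7341) = (4.0150, 5.7341)
link 1: phi[1] = 55 + -65 = -10 deg
  cos(-10 deg) = 0.9848, sin(-10 deg) = -0.1736
  joint[2] = (4.0150, 5.7341) + 3.5 * (0.9848, -0.1736) = (4.0150 + 3.4468, 5.7341 + -0.6078) = (7.4619, 5.1263)
link 2: phi[2] = 55 + -65 + -70 = -80 deg
  cos(-80 deg) = 0.1736, sin(-80 deg) = -0.9848
  joint[3] = (7.4619, 5.1263) + 1.3 * (0.1736, -0.9848) = (7.4619 + 0.2257, 5.1263 + -1.2803) = (7.6876, 3.8460)
End effector: (7.6876, 3.8460)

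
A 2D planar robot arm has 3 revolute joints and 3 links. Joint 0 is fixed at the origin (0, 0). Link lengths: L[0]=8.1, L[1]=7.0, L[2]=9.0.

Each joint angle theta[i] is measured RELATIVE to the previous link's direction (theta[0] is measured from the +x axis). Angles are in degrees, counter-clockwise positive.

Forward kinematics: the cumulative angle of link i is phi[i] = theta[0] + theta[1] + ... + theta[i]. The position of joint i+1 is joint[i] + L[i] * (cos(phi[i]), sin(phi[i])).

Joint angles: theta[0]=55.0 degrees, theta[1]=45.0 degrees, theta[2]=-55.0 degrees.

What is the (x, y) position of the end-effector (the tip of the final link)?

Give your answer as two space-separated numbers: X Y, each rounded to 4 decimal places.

Answer: 9.7944 19.8927

Derivation:
joint[0] = (0.0000, 0.0000)  (base)
link 0: phi[0] = 55 = 55 deg
  cos(55 deg) = 0.5736, sin(55 deg) = 0.8192
  joint[1] = (0.0000, 0.0000) + 8.1 * (0.5736, 0.8192) = (0.0000 + 4.6460, 0.0000 + 6.6351) = (4.6460, 6.6351)
link 1: phi[1] = 55 + 45 = 100 deg
  cos(100 deg) = -0.1736, sin(100 deg) = 0.9848
  joint[2] = (4.6460, 6.6351) + 7 * (-0.1736, 0.9848) = (4.6460 + -1.2155, 6.6351 + 6.8937) = (3.4304, 13.5288)
link 2: phi[2] = 55 + 45 + -55 = 45 deg
  cos(45 deg) = 0.7071, sin(45 deg) = 0.7071
  joint[3] = (3.4304, 13.5288) + 9 * (0.7071, 0.7071) = (3.4304 + 6.3640, 13.5288 + 6.3640) = (9.7944, 19.8927)
End effector: (9.7944, 19.8927)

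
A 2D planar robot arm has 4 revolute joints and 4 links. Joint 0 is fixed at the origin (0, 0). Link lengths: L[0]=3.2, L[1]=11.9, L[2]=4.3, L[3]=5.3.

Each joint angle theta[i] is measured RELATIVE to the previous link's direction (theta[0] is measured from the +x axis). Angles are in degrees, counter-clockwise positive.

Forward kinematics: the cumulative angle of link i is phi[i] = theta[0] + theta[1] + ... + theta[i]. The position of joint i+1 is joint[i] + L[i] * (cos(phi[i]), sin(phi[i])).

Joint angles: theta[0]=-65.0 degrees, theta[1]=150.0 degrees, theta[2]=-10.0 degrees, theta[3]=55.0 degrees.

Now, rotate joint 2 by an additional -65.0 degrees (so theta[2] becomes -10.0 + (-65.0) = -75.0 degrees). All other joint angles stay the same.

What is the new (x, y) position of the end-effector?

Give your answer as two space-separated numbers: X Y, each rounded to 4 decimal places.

Answer: 8.8641 14.5047

Derivation:
joint[0] = (0.0000, 0.0000)  (base)
link 0: phi[0] = -65 = -65 deg
  cos(-65 deg) = 0.4226, sin(-65 deg) = -0.9063
  joint[1] = (0.0000, 0.0000) + 3.2 * (0.4226, -0.9063) = (0.0000 + 1.3524, 0.0000 + -2.9002) = (1.3524, -2.9002)
link 1: phi[1] = -65 + 150 = 85 deg
  cos(85 deg) = 0.0872, sin(85 deg) = 0.9962
  joint[2] = (1.3524, -2.9002) + 11.9 * (0.0872, 0.9962) = (1.3524 + 1.0372, -2.9002 + 11.8547) = (2.3895, 8.9545)
link 2: phi[2] = -65 + 150 + -75 = 10 deg
  cos(10 deg) = 0.9848, sin(10 deg) = 0.1736
  joint[3] = (2.3895, 8.9545) + 4.3 * (0.9848, 0.1736) = (2.3895 + 4.2347, 8.9545 + 0.7467) = (6.6242, 9.7012)
link 3: phi[3] = -65 + 150 + -75 + 55 = 65 deg
  cos(65 deg) = 0.4226, sin(65 deg) = 0.9063
  joint[4] = (6.6242, 9.7012) + 5.3 * (0.4226, 0.9063) = (6.6242 + 2.2399, 9.7012 + 4.8034) = (8.8641, 14.5047)
End effector: (8.8641, 14.5047)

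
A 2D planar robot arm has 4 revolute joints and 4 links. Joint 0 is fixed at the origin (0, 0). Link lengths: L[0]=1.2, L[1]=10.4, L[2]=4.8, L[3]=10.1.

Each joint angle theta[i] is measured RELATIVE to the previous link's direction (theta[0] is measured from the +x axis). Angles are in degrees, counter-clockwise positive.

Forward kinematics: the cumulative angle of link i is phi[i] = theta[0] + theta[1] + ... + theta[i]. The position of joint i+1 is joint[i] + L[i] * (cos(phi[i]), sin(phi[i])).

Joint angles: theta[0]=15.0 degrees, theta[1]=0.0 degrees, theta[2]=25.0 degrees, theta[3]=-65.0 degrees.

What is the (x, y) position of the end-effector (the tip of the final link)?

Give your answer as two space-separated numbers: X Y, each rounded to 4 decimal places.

Answer: 24.0355 1.8192

Derivation:
joint[0] = (0.0000, 0.0000)  (base)
link 0: phi[0] = 15 = 15 deg
  cos(15 deg) = 0.9659, sin(15 deg) = 0.2588
  joint[1] = (0.0000, 0.0000) + 1.2 * (0.9659, 0.2588) = (0.0000 + 1.1591, 0.0000 + 0.3106) = (1.1591, 0.3106)
link 1: phi[1] = 15 + 0 = 15 deg
  cos(15 deg) = 0.9659, sin(15 deg) = 0.2588
  joint[2] = (1.1591, 0.3106) + 10.4 * (0.9659, 0.2588) = (1.1591 + 10.0456, 0.3106 + 2.6917) = (11.2047, 3.0023)
link 2: phi[2] = 15 + 0 + 25 = 40 deg
  cos(40 deg) = 0.7660, sin(40 deg) = 0.6428
  joint[3] = (11.2047, 3.0023) + 4.8 * (0.7660, 0.6428) = (11.2047 + 3.6770, 3.0023 + 3.0854) = (14.8818, 6.0877)
link 3: phi[3] = 15 + 0 + 25 + -65 = -25 deg
  cos(-25 deg) = 0.9063, sin(-25 deg) = -0.4226
  joint[4] = (14.8818, 6.0877) + 10.1 * (0.9063, -0.4226) = (14.8818 + 9.1537, 6.0877 + -4.2684) = (24.0355, 1.8192)
End effector: (24.0355, 1.8192)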